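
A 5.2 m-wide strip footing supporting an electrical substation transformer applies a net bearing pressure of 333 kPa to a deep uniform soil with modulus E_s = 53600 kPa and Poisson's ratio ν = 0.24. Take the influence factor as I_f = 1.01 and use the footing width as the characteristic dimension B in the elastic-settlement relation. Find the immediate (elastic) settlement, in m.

S_e ≈ 0.0307 m

Immediate (elastic) settlement: S_e = q·B·(1−ν²)/E_s · I_f.
S_e = 333 × 5.2 × (1 − 0.24²) / 53600 × 1.01
    = 333 × 5.2 × 0.9424 / 53600 × 1.01
    = 0.03075 m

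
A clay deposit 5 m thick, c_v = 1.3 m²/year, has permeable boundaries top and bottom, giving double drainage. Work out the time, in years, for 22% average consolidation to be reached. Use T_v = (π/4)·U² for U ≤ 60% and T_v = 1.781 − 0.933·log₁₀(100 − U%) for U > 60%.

t ≈ 0.183 years

Drainage path length: H_d = H/2 = 2.5 m (double drainage).
U ≤ 60%: T_v = (π/4)·U² = (π/4)×0.22² = 0.038013.
t = T_v·H_d²/c_v = 0.038013×2.5²/1.3 = 0.1828 years.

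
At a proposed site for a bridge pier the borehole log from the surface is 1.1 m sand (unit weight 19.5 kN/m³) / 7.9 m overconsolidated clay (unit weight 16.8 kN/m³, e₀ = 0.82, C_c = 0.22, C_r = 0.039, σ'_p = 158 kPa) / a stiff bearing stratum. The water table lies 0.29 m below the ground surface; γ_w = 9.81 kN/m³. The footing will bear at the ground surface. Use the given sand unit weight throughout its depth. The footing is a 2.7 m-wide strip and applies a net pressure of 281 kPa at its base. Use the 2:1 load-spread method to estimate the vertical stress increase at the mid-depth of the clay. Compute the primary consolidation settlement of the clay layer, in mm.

Mid-depth of clay below the ground surface: z = 1.1 + 7.9/2 = 5.05 m.
Total vertical stress at mid-clay: σ_v = 19.5×1.1 + 16.8×3.95 = 87.81 kPa.
Pore pressure: u = 9.81×(5.05 − 0.29) = 46.696 kPa.
Initial effective stress: σ'_0 = σ_v − u = 87.81 − 46.696 = 41.114 kPa.
Stress increase at mid-clay by the 2:1 spreading method:
Δσ = qB/(B+z) = 281×2.7/(2.7+5.05) = 97.897 kPa
Final effective stress: σ'_f = 41.114 + 97.897 = 139.01 kPa.
σ'_f = 139.01 ≤ σ'_p = 158 kPa, so the clay remains overconsolidated and only the recompression index applies:
S_c = C_r·H/(1+e₀)·log₁₀(σ'_f/σ'_0) = 0.039×7.9/1.82×log₁₀(139.01/41.114)
    = 0.16929 × 0.52906 = 0.08956 m

S_c ≈ 89.6 mm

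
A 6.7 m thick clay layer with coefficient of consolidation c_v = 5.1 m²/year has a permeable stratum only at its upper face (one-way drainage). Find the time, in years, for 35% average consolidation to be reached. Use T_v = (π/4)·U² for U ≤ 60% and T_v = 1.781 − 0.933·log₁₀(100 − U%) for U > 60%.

t ≈ 0.847 years

Drainage path length: H_d = H = 6.7 m (single drainage).
U ≤ 60%: T_v = (π/4)·U² = (π/4)×0.35² = 0.096211.
t = T_v·H_d²/c_v = 0.096211×6.7²/5.1 = 0.8468 years.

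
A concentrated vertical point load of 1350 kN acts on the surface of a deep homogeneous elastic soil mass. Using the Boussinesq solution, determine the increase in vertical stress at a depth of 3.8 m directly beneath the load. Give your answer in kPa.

Δσ_z ≈ 44.6 kPa

Boussinesq vertical stress below a point load on an elastic half-space:
Δσ_z = 3P/(2πz²) · [1 + (r/z)²]^(−5/2)
r/z = 0/3.8 = 0; [1+(r/z)²]^(−5/2) = 1.
Δσ_z = 3×1350/(2π×3.8²) × 1 = 44.638 × 1 = 44.64 kPa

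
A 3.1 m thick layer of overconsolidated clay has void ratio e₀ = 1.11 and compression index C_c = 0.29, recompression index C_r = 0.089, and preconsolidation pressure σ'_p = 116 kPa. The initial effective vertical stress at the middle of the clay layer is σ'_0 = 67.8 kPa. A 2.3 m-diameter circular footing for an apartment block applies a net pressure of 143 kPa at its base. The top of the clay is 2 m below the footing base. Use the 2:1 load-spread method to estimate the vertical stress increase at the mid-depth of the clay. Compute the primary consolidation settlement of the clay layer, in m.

S_c ≈ 0.016 m

Mid-depth of clay below the footing base: z = 2 + 3.1/2 = 3.55 m.
Stress increase at mid-clay by the 2:1 spreading method:
Δσ ≈ qD²/(D+z)² = 143×2.3²/(2.3+3.55)² = 22.104 kPa
Final effective stress: σ'_f = 67.8 + 22.104 = 89.904 kPa.
σ'_f = 89.904 ≤ σ'_p = 116 kPa, so the clay remains overconsolidated and only the recompression index applies:
S_c = C_r·H/(1+e₀)·log₁₀(σ'_f/σ'_0) = 0.089×3.1/2.11×log₁₀(89.904/67.8)
    = 0.13076 × 0.12255 = 0.01602 m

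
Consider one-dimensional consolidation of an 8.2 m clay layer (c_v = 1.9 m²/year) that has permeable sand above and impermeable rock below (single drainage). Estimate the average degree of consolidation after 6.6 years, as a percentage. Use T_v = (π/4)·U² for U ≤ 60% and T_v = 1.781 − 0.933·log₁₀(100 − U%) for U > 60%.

U ≈ 48.7 %

Drainage path length: H_d = H = 8.2 m (single drainage).
T_v = c_v·t/H_d² = 1.9×6.6/8.2² = 0.1865.
T_v = 0.1865 corresponds to the U ≤ 60% branch:
U = √(4T_v/π) = 0.4873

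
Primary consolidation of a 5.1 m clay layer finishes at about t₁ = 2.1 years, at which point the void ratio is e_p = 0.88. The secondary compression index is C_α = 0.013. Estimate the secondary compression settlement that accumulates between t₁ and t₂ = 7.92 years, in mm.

Secondary compression: S_s = C_α·H/(1+e_p)·log₁₀(t₂/t₁)
S_s = 0.013×5.1/(1+0.88)×log₁₀(7.92/2.1)
    = 0.03527 × 0.5765 = 0.02033 m

S_s ≈ 20.3 mm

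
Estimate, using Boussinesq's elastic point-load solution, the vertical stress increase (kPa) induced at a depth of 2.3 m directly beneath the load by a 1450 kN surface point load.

Δσ_z ≈ 131 kPa

Boussinesq vertical stress below a point load on an elastic half-space:
Δσ_z = 3P/(2πz²) · [1 + (r/z)²]^(−5/2)
r/z = 0/2.3 = 0; [1+(r/z)²]^(−5/2) = 1.
Δσ_z = 3×1450/(2π×2.3²) × 1 = 130.87 × 1 = 130.9 kPa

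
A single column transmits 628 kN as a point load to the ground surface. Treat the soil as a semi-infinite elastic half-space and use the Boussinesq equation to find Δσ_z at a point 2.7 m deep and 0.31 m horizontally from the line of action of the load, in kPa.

Boussinesq vertical stress below a point load on an elastic half-space:
Δσ_z = 3P/(2πz²) · [1 + (r/z)²]^(−5/2)
r/z = 0.31/2.7 = 0.11481; [1+(r/z)²]^(−5/2) = 0.96779.
Δσ_z = 3×628/(2π×2.7²) × 0.96779 = 41.131 × 0.96779 = 39.81 kPa

Δσ_z ≈ 39.8 kPa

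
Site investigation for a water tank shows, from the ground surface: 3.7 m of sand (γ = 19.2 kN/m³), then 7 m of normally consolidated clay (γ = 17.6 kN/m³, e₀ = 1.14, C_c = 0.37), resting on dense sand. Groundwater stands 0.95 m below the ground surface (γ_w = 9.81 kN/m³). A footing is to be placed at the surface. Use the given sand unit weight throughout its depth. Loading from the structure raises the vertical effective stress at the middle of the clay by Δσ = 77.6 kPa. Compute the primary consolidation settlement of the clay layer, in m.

S_c ≈ 0.387 m

Mid-depth of clay below the ground surface: z = 3.7 + 7/2 = 7.2 m.
Total vertical stress at mid-clay: σ_v = 19.2×3.7 + 17.6×3.5 = 132.64 kPa.
Pore pressure: u = 9.81×(7.2 − 0.95) = 61.312 kPa.
Initial effective stress: σ'_0 = σ_v − u = 132.64 − 61.312 = 71.328 kPa.
Final effective stress: σ'_f = σ'_0 + Δσ = 71.328 + 77.6 = 148.93 kPa.
Normally consolidated clay, so the full stress increment lies on the virgin compression line:
S_c = C_c·H/(1+e₀)·log₁₀(σ'_f/σ'_0) = 0.37×7/(1+1.14)×log₁₀(148.93/71.328)
    = 1.2103 × 0.31972 = 0.387 m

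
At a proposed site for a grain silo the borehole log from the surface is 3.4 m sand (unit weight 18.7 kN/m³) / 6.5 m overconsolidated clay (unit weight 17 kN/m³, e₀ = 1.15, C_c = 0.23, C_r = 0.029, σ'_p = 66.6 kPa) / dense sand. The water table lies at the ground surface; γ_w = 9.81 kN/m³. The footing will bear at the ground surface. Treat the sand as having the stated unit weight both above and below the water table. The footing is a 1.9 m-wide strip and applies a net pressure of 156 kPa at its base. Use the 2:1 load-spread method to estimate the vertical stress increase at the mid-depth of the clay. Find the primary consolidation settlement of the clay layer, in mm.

S_c ≈ 93.3 mm

Mid-depth of clay below the ground surface: z = 3.4 + 6.5/2 = 6.65 m.
Total vertical stress at mid-clay: σ_v = 18.7×3.4 + 17×3.25 = 118.83 kPa.
Pore pressure: u = 9.81×(6.65 − 0) = 65.237 kPa.
Initial effective stress: σ'_0 = σ_v − u = 118.83 − 65.237 = 53.593 kPa.
Stress increase at mid-clay by the 2:1 spreading method:
Δσ = qB/(B+z) = 156×1.9/(1.9+6.65) = 34.667 kPa
Final effective stress: σ'_f = 53.593 + 34.667 = 88.26 kPa.
σ'_f = 88.26 > σ'_p = 66.6 kPa, so the stress path crosses the preconsolidation pressure — recompression up to σ'_p, then virgin compression beyond:
S_c = H/(1+e₀)·[C_r·log₁₀(σ'_p/σ'_0) + C_c·log₁₀(σ'_f/σ'_p)]
    = 6.5/2.15 × [0.029×log₁₀(66.6/53.593) + 0.23×log₁₀(88.26/66.6)]
    = 3.0233 × [0.0027366 + 0.028127] = 0.09331 m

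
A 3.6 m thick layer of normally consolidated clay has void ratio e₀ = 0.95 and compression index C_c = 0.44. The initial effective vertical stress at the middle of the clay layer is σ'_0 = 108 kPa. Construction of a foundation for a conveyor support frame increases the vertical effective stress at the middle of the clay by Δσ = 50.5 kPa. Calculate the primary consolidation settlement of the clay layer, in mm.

S_c ≈ 135 mm

Final effective stress: σ'_f = σ'_0 + Δσ = 108 + 50.5 = 158.5 kPa.
Normally consolidated clay, so the full stress increment lies on the virgin compression line:
S_c = C_c·H/(1+e₀)·log₁₀(σ'_f/σ'_0) = 0.44×3.6/(1+0.95)×log₁₀(158.5/108)
    = 0.81231 × 0.16661 = 0.1353 m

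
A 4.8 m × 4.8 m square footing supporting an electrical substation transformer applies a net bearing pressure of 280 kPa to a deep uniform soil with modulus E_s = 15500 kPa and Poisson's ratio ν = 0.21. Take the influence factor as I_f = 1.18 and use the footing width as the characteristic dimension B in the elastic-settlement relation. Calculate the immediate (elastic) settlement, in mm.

Immediate (elastic) settlement: S_e = q·B·(1−ν²)/E_s · I_f.
S_e = 280 × 4.8 × (1 − 0.21²) / 15500 × 1.18
    = 280 × 4.8 × 0.9559 / 15500 × 1.18
    = 0.09781 m = 97.81 mm

S_e ≈ 97.8 mm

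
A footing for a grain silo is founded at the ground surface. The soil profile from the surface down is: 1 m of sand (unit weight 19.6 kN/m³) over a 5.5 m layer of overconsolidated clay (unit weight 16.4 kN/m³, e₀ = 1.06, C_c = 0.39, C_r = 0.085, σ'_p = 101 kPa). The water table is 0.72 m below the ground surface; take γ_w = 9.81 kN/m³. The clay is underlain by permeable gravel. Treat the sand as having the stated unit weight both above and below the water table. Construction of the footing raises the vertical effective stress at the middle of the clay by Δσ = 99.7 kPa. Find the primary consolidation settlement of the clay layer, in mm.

S_c ≈ 235 mm

Mid-depth of clay below the ground surface: z = 1 + 5.5/2 = 3.75 m.
Total vertical stress at mid-clay: σ_v = 19.6×1 + 16.4×2.75 = 64.7 kPa.
Pore pressure: u = 9.81×(3.75 − 0.72) = 29.724 kPa.
Initial effective stress: σ'_0 = σ_v − u = 64.7 − 29.724 = 34.976 kPa.
Final effective stress: σ'_f = 34.976 + 99.7 = 134.68 kPa.
σ'_f = 134.68 > σ'_p = 101 kPa, so the stress path crosses the preconsolidation pressure — recompression up to σ'_p, then virgin compression beyond:
S_c = H/(1+e₀)·[C_r·log₁₀(σ'_p/σ'_0) + C_c·log₁₀(σ'_f/σ'_p)]
    = 5.5/2.06 × [0.085×log₁₀(101/34.976) + 0.39×log₁₀(134.68/101)]
    = 2.6699 × [0.039147 + 0.048743] = 0.2347 m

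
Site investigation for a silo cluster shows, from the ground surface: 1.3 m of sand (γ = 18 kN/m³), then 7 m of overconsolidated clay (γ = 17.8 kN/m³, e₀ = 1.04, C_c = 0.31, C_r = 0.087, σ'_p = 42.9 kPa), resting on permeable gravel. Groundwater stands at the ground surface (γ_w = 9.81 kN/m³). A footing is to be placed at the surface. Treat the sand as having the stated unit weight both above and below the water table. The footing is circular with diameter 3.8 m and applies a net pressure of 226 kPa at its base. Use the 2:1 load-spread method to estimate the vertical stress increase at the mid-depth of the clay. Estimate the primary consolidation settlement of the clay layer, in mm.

S_c ≈ 317 mm

Mid-depth of clay below the ground surface: z = 1.3 + 7/2 = 4.8 m.
Total vertical stress at mid-clay: σ_v = 18×1.3 + 17.8×3.5 = 85.7 kPa.
Pore pressure: u = 9.81×(4.8 − 0) = 47.088 kPa.
Initial effective stress: σ'_0 = σ_v − u = 85.7 − 47.088 = 38.612 kPa.
Stress increase at mid-clay by the 2:1 spreading method:
Δσ ≈ qD²/(D+z)² = 226×3.8²/(3.8+4.8)² = 44.124 kPa
Final effective stress: σ'_f = 38.612 + 44.124 = 82.736 kPa.
σ'_f = 82.736 > σ'_p = 42.9 kPa, so the stress path crosses the preconsolidation pressure — recompression up to σ'_p, then virgin compression beyond:
S_c = H/(1+e₀)·[C_r·log₁₀(σ'_p/σ'_0) + C_c·log₁₀(σ'_f/σ'_p)]
    = 7/2.04 × [0.087×log₁₀(42.9/38.612) + 0.31×log₁₀(82.736/42.9)]
    = 3.4314 × [0.0039789 + 0.088424] = 0.3171 m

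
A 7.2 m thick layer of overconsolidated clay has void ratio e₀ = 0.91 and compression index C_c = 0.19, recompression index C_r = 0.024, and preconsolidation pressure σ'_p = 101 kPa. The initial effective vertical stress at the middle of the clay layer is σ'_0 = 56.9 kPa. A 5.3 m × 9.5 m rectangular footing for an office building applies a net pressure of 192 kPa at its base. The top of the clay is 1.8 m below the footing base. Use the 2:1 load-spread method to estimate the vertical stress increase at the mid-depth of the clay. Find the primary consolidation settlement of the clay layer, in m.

Mid-depth of clay below the footing base: z = 1.8 + 7.2/2 = 5.4 m.
Stress increase at mid-clay by the 2:1 spreading method:
Δσ = qBL/((B+z)(L+z)) = 192×5.3×9.5/((5.3+5.4)(9.5+5.4)) = 60.636 kPa
Final effective stress: σ'_f = 56.9 + 60.636 = 117.54 kPa.
σ'_f = 117.54 > σ'_p = 101 kPa, so the stress path crosses the preconsolidation pressure — recompression up to σ'_p, then virgin compression beyond:
S_c = H/(1+e₀)·[C_r·log₁₀(σ'_p/σ'_0) + C_c·log₁₀(σ'_f/σ'_p)]
    = 7.2/1.91 × [0.024×log₁₀(101/56.9) + 0.19×log₁₀(117.54/101)]
    = 3.7696 × [0.005981 + 0.012514] = 0.06972 m

S_c ≈ 0.0697 m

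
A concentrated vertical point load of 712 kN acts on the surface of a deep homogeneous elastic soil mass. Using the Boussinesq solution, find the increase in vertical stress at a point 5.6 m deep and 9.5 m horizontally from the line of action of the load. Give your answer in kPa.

Δσ_z ≈ 0.366 kPa

Boussinesq vertical stress below a point load on an elastic half-space:
Δσ_z = 3P/(2πz²) · [1 + (r/z)²]^(−5/2)
r/z = 9.5/5.6 = 1.6964; [1+(r/z)²]^(−5/2) = 0.033769.
Δσ_z = 3×712/(2π×5.6²) × 0.033769 = 10.84 × 0.033769 = 0.3661 kPa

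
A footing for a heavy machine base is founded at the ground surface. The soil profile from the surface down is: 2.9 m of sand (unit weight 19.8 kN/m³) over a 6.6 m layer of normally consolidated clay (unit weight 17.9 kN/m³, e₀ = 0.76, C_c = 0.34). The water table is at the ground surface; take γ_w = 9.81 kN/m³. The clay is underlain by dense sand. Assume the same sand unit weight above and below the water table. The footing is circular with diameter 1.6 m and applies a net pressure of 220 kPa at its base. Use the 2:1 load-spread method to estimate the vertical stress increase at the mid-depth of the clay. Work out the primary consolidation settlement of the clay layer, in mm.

S_c ≈ 85.2 mm

Mid-depth of clay below the ground surface: z = 2.9 + 6.6/2 = 6.2 m.
Total vertical stress at mid-clay: σ_v = 19.8×2.9 + 17.9×3.3 = 116.49 kPa.
Pore pressure: u = 9.81×(6.2 − 0) = 60.822 kPa.
Initial effective stress: σ'_0 = σ_v − u = 116.49 − 60.822 = 55.668 kPa.
Stress increase at mid-clay by the 2:1 spreading method:
Δσ ≈ qD²/(D+z)² = 220×1.6²/(1.6+6.2)² = 9.2571 kPa
Final effective stress: σ'_f = σ'_0 + Δσ = 55.668 + 9.2571 = 64.925 kPa.
Normally consolidated clay, so the full stress increment lies on the virgin compression line:
S_c = C_c·H/(1+e₀)·log₁₀(σ'_f/σ'_0) = 0.34×6.6/(1+0.76)×log₁₀(64.925/55.668)
    = 1.275 × 0.066806 = 0.08518 m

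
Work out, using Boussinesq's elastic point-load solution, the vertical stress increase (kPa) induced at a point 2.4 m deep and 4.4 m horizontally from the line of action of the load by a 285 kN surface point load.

Boussinesq vertical stress below a point load on an elastic half-space:
Δσ_z = 3P/(2πz²) · [1 + (r/z)²]^(−5/2)
r/z = 4.4/2.4 = 1.8333; [1+(r/z)²]^(−5/2) = 0.025177.
Δσ_z = 3×285/(2π×2.4²) × 0.025177 = 23.625 × 0.025177 = 0.5948 kPa

Δσ_z ≈ 0.595 kPa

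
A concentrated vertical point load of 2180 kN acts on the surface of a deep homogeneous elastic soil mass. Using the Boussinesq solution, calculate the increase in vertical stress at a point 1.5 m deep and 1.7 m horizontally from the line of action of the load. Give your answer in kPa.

Δσ_z ≈ 58.6 kPa

Boussinesq vertical stress below a point load on an elastic half-space:
Δσ_z = 3P/(2πz²) · [1 + (r/z)²]^(−5/2)
r/z = 1.7/1.5 = 1.1333; [1+(r/z)²]^(−5/2) = 0.12678.
Δσ_z = 3×2180/(2π×1.5²) × 0.12678 = 462.61 × 0.12678 = 58.65 kPa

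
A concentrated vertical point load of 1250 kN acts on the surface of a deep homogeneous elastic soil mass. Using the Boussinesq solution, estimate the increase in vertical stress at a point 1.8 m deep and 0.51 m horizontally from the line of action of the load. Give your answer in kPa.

Boussinesq vertical stress below a point load on an elastic half-space:
Δσ_z = 3P/(2πz²) · [1 + (r/z)²]^(−5/2)
r/z = 0.51/1.8 = 0.28333; [1+(r/z)²]^(−5/2) = 0.82444.
Δσ_z = 3×1250/(2π×1.8²) × 0.82444 = 184.21 × 0.82444 = 151.9 kPa

Δσ_z ≈ 152 kPa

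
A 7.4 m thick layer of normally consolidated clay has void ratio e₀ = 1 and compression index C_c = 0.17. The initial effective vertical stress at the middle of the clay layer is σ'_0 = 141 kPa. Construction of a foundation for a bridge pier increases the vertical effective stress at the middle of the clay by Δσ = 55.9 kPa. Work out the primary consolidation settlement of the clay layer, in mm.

Final effective stress: σ'_f = σ'_0 + Δσ = 141 + 55.9 = 196.9 kPa.
Normally consolidated clay, so the full stress increment lies on the virgin compression line:
S_c = C_c·H/(1+e₀)·log₁₀(σ'_f/σ'_0) = 0.17×7.4/(1+1)×log₁₀(196.9/141)
    = 0.629 × 0.14503 = 0.09122 m

S_c ≈ 91.2 mm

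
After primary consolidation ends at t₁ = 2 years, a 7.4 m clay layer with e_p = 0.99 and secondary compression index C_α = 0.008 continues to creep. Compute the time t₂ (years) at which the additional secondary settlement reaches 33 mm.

S_s = C_α·H/(1+e_p)·log₁₀(t₂/t₁) ⇒ log₁₀(t₂/t₁) = S_s·(1+e_p)/(C_α·H).
log₁₀(t₂/t₁) = 0.033 × (1+0.99) / (0.008×7.4) = 1.109
t₂ = t₁ × 10^1.109 = 2 × 12.86 = 25.72 years

t₂ ≈ 25.7 years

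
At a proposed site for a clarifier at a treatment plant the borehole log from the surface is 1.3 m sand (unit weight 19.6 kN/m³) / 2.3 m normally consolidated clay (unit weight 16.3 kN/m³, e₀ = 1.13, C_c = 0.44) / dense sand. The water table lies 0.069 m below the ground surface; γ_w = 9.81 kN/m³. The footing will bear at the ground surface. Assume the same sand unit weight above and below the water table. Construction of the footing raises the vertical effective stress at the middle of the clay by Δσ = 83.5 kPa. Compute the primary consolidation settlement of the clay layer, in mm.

Mid-depth of clay below the ground surface: z = 1.3 + 2.3/2 = 2.45 m.
Total vertical stress at mid-clay: σ_v = 19.6×1.3 + 16.3×1.15 = 44.225 kPa.
Pore pressure: u = 9.81×(2.45 − 0.069) = 23.358 kPa.
Initial effective stress: σ'_0 = σ_v − u = 44.225 − 23.358 = 20.867 kPa.
Final effective stress: σ'_f = σ'_0 + Δσ = 20.867 + 83.5 = 104.37 kPa.
Normally consolidated clay, so the full stress increment lies on the virgin compression line:
S_c = C_c·H/(1+e₀)·log₁₀(σ'_f/σ'_0) = 0.44×2.3/(1+1.13)×log₁₀(104.37/20.867)
    = 0.47512 × 0.69912 = 0.3322 m

S_c ≈ 332 mm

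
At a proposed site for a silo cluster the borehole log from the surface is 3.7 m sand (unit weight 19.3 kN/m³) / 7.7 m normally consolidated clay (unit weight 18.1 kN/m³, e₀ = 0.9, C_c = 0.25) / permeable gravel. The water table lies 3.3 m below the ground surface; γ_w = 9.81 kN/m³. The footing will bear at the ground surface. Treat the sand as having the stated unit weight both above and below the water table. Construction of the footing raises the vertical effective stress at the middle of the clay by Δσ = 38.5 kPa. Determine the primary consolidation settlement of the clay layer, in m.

Mid-depth of clay below the ground surface: z = 3.7 + 7.7/2 = 7.55 m.
Total vertical stress at mid-clay: σ_v = 19.3×3.7 + 18.1×3.85 = 141.1 kPa.
Pore pressure: u = 9.81×(7.55 − 3.3) = 41.693 kPa.
Initial effective stress: σ'_0 = σ_v − u = 141.1 − 41.693 = 99.407 kPa.
Final effective stress: σ'_f = σ'_0 + Δσ = 99.407 + 38.5 = 137.91 kPa.
Normally consolidated clay, so the full stress increment lies on the virgin compression line:
S_c = C_c·H/(1+e₀)·log₁₀(σ'_f/σ'_0) = 0.25×7.7/(1+0.9)×log₁₀(137.91/99.407)
    = 1.0132 × 0.14218 = 0.1441 m

S_c ≈ 0.144 m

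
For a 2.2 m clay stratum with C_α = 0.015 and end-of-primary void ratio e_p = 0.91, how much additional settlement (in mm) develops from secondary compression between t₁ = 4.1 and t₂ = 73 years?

S_s ≈ 21.6 mm

Secondary compression: S_s = C_α·H/(1+e_p)·log₁₀(t₂/t₁)
S_s = 0.015×2.2/(1+0.91)×log₁₀(73/4.1)
    = 0.01728 × 1.251 = 0.02161 m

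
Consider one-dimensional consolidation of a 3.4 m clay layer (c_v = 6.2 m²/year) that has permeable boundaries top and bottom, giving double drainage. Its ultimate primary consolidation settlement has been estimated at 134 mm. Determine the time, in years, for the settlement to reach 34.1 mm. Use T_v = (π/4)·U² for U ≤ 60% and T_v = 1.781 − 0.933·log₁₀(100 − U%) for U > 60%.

Drainage path length: H_d = H/2 = 1.7 m (double drainage).
U = S(t)/S_ult = 34.1/134 = 0.2545.
U ≤ 60%: T_v = (π/4)·U² = (π/4)×0.25448² = 0.050861.
t = T_v·H_d²/c_v = 0.050861×1.7²/6.2 = 0.02371 years.

t ≈ 0.0237 years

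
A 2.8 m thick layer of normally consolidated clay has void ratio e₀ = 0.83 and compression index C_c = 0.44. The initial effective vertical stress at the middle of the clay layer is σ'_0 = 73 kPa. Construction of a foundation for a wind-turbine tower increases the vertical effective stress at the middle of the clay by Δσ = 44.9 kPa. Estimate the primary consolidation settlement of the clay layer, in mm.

S_c ≈ 140 mm

Final effective stress: σ'_f = σ'_0 + Δσ = 73 + 44.9 = 117.9 kPa.
Normally consolidated clay, so the full stress increment lies on the virgin compression line:
S_c = C_c·H/(1+e₀)·log₁₀(σ'_f/σ'_0) = 0.44×2.8/(1+0.83)×log₁₀(117.9/73)
    = 0.67322 × 0.20819 = 0.1402 m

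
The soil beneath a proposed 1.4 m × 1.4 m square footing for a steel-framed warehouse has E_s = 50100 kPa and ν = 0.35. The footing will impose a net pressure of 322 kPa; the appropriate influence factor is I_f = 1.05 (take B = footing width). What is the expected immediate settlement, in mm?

S_e ≈ 8.29 mm

Immediate (elastic) settlement: S_e = q·B·(1−ν²)/E_s · I_f.
S_e = 322 × 1.4 × (1 − 0.35²) / 50100 × 1.05
    = 322 × 1.4 × 0.8775 / 50100 × 1.05
    = 0.008291 m = 8.291 mm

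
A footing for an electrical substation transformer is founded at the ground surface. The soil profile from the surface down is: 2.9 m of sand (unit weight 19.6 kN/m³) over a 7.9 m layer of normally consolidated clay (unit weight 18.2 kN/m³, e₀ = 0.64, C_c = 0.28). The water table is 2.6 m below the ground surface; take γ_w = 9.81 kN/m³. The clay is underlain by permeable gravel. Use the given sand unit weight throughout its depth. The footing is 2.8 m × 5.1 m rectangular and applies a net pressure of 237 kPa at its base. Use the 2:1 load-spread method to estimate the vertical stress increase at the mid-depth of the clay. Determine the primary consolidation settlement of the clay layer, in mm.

S_c ≈ 170 mm

Mid-depth of clay below the ground surface: z = 2.9 + 7.9/2 = 6.85 m.
Total vertical stress at mid-clay: σ_v = 19.6×2.9 + 18.2×3.95 = 128.73 kPa.
Pore pressure: u = 9.81×(6.85 − 2.6) = 41.693 kPa.
Initial effective stress: σ'_0 = σ_v − u = 128.73 − 41.693 = 87.037 kPa.
Stress increase at mid-clay by the 2:1 spreading method:
Δσ = qBL/((B+z)(L+z)) = 237×2.8×5.1/((2.8+6.85)(5.1+6.85)) = 29.348 kPa
Final effective stress: σ'_f = σ'_0 + Δσ = 87.037 + 29.348 = 116.39 kPa.
Normally consolidated clay, so the full stress increment lies on the virgin compression line:
S_c = C_c·H/(1+e₀)·log₁₀(σ'_f/σ'_0) = 0.28×7.9/(1+0.64)×log₁₀(116.39/87.037)
    = 1.3488 × 0.12621 = 0.1702 m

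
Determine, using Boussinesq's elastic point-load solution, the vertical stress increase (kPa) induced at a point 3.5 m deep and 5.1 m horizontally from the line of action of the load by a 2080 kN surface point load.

Δσ_z ≈ 4.7 kPa

Boussinesq vertical stress below a point load on an elastic half-space:
Δσ_z = 3P/(2πz²) · [1 + (r/z)²]^(−5/2)
r/z = 5.1/3.5 = 1.4571; [1+(r/z)²]^(−5/2) = 0.058007.
Δσ_z = 3×2080/(2π×3.5²) × 0.058007 = 81.072 × 0.058007 = 4.703 kPa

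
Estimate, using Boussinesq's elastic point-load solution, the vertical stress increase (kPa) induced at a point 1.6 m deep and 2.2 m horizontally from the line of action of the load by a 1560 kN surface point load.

Δσ_z ≈ 20.5 kPa

Boussinesq vertical stress below a point load on an elastic half-space:
Δσ_z = 3P/(2πz²) · [1 + (r/z)²]^(−5/2)
r/z = 2.2/1.6 = 1.375; [1+(r/z)²]^(−5/2) = 0.070392.
Δσ_z = 3×1560/(2π×1.6²) × 0.070392 = 290.96 × 0.070392 = 20.48 kPa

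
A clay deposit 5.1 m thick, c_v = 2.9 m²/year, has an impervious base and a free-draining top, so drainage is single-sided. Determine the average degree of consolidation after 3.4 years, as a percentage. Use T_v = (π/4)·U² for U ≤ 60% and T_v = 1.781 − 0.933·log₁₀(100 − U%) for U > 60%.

Drainage path length: H_d = H = 5.1 m (single drainage).
T_v = c_v·t/H_d² = 2.9×3.4/5.1² = 0.37908.
T_v = 0.37908 corresponds to the U > 60% branch:
U = 1 − 10^((1.781 − T_v)/0.933)/100 = 0.6819

U ≈ 68.2 %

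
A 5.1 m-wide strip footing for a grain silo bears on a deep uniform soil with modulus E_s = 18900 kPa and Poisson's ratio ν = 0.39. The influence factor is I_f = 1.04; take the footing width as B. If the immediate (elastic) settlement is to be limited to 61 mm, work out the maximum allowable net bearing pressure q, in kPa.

q ≈ 256 kPa

S_e = q·B·(1−ν²)/E_s · I_f  ⇒  q = S_e·E_s / (B·(1−ν²)·I_f).
q = 0.061 × 18900 / (5.1 × 0.8479 × 1.04) = 256.4 kPa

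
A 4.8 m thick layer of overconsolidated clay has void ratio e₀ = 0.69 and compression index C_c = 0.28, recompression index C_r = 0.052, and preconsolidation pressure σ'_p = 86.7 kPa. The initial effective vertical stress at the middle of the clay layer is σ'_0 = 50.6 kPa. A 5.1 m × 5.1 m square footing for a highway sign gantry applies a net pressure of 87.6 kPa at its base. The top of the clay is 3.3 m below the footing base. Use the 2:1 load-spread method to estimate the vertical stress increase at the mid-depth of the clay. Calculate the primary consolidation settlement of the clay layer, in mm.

S_c ≈ 20.9 mm

Mid-depth of clay below the footing base: z = 3.3 + 4.8/2 = 5.7 m.
Stress increase at mid-clay by the 2:1 spreading method:
Δσ = qBL/((B+z)(L+z)) = 87.6×5.1×5.1/((5.1+5.7)(5.1+5.7)) = 19.534 kPa
Final effective stress: σ'_f = 50.6 + 19.534 = 70.134 kPa.
σ'_f = 70.134 ≤ σ'_p = 86.7 kPa, so the clay remains overconsolidated and only the recompression index applies:
S_c = C_r·H/(1+e₀)·log₁₀(σ'_f/σ'_0) = 0.052×4.8/1.69×log₁₀(70.134/50.6)
    = 0.14769 × 0.14178 = 0.02094 m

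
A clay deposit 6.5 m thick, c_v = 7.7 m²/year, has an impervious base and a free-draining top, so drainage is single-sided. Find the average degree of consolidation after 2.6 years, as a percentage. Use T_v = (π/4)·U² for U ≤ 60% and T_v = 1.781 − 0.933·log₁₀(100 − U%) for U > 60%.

Drainage path length: H_d = H = 6.5 m (single drainage).
T_v = c_v·t/H_d² = 7.7×2.6/6.5² = 0.47385.
T_v = 0.47385 corresponds to the U > 60% branch:
U = 1 − 10^((1.781 − T_v)/0.933)/100 = 0.7482

U ≈ 74.8 %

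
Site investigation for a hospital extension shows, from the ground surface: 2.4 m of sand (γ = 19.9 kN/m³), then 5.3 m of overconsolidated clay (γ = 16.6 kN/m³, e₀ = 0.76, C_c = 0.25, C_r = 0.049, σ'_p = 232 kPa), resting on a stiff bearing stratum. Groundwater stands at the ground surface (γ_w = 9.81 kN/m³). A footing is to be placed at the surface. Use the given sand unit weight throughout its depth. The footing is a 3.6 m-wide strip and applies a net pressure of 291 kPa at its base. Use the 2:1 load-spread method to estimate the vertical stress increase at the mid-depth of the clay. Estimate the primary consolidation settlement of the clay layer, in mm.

S_c ≈ 86.7 mm

Mid-depth of clay below the ground surface: z = 2.4 + 5.3/2 = 5.05 m.
Total vertical stress at mid-clay: σ_v = 19.9×2.4 + 16.6×2.65 = 91.75 kPa.
Pore pressure: u = 9.81×(5.05 − 0) = 49.541 kPa.
Initial effective stress: σ'_0 = σ_v − u = 91.75 − 49.541 = 42.209 kPa.
Stress increase at mid-clay by the 2:1 spreading method:
Δσ = qB/(B+z) = 291×3.6/(3.6+5.05) = 121.11 kPa
Final effective stress: σ'_f = 42.209 + 121.11 = 163.32 kPa.
σ'_f = 163.32 ≤ σ'_p = 232 kPa, so the clay remains overconsolidated and only the recompression index applies:
S_c = C_r·H/(1+e₀)·log₁₀(σ'_f/σ'_0) = 0.049×5.3/1.76×log₁₀(163.32/42.209)
    = 0.14756 × 0.58763 = 0.08671 m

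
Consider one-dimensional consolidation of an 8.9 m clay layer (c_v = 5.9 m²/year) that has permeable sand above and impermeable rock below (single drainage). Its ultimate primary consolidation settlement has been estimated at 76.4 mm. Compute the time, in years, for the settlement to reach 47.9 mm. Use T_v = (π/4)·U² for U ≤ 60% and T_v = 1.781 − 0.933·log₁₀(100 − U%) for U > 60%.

Drainage path length: H_d = H = 8.9 m (single drainage).
U = S(t)/S_ult = 47.9/76.4 = 0.627.
U > 60%: T_v = 1.781 − 0.933·log₁₀(100 − 62.696) = 0.31456.
t = T_v·H_d²/c_v = 0.31456×8.9²/5.9 = 4.223 years.

t ≈ 4.22 years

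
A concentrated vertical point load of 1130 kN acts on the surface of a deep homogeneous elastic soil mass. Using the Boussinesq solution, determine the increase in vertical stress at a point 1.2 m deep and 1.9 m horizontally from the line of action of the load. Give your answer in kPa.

Δσ_z ≈ 16.3 kPa

Boussinesq vertical stress below a point load on an elastic half-space:
Δσ_z = 3P/(2πz²) · [1 + (r/z)²]^(−5/2)
r/z = 1.9/1.2 = 1.5833; [1+(r/z)²]^(−5/2) = 0.043419.
Δσ_z = 3×1130/(2π×1.2²) × 0.043419 = 374.68 × 0.043419 = 16.27 kPa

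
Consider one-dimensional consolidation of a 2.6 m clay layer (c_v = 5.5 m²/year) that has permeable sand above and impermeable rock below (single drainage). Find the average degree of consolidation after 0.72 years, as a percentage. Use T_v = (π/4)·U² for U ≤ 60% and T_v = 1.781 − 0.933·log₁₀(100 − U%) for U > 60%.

Drainage path length: H_d = H = 2.6 m (single drainage).
T_v = c_v·t/H_d² = 5.5×0.72/2.6² = 0.5858.
T_v = 0.5858 corresponds to the U > 60% branch:
U = 1 − 10^((1.781 − T_v)/0.933)/100 = 0.809

U ≈ 80.9 %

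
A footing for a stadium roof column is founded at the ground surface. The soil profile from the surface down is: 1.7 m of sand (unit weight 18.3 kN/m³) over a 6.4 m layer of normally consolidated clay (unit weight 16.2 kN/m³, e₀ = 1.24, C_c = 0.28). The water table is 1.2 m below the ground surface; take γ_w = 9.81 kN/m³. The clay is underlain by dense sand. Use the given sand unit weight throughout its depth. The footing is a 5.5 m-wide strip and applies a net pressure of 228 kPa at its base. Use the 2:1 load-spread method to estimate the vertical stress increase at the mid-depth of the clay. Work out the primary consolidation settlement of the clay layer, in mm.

Mid-depth of clay below the ground surface: z = 1.7 + 6.4/2 = 4.9 m.
Total vertical stress at mid-clay: σ_v = 18.3×1.7 + 16.2×3.2 = 82.95 kPa.
Pore pressure: u = 9.81×(4.9 − 1.2) = 36.297 kPa.
Initial effective stress: σ'_0 = σ_v − u = 82.95 − 36.297 = 46.653 kPa.
Stress increase at mid-clay by the 2:1 spreading method:
Δσ = qB/(B+z) = 228×5.5/(5.5+4.9) = 120.58 kPa
Final effective stress: σ'_f = σ'_0 + Δσ = 46.653 + 120.58 = 167.23 kPa.
Normally consolidated clay, so the full stress increment lies on the virgin compression line:
S_c = C_c·H/(1+e₀)·log₁₀(σ'_f/σ'_0) = 0.28×6.4/(1+1.24)×log₁₀(167.23/46.653)
    = 0.8 × 0.55443 = 0.4435 m

S_c ≈ 444 mm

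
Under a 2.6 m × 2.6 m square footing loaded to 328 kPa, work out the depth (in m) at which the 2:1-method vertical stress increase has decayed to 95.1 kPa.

2:1 spreading — at depth z the loaded area has grown by z in each plan dimension:
qB²/(B+z)² = Δσ_z ⇒ z = B(√(q/Δσ_z) − 1) = 2.6×(√(328/95.1) − 1) = 2.229 m

z ≈ 2.23 m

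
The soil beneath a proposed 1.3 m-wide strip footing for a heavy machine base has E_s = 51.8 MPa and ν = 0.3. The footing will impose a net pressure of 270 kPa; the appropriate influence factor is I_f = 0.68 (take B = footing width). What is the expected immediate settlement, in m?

S_e ≈ 0.00419 m

Immediate (elastic) settlement: S_e = q·B·(1−ν²)/E_s · I_f.
E_s = 51.8 MPa = 51800 kPa.
S_e = 270 × 1.3 × (1 − 0.3²) / 51800 × 0.68
    = 270 × 1.3 × 0.91 / 51800 × 0.68
    = 0.004193 m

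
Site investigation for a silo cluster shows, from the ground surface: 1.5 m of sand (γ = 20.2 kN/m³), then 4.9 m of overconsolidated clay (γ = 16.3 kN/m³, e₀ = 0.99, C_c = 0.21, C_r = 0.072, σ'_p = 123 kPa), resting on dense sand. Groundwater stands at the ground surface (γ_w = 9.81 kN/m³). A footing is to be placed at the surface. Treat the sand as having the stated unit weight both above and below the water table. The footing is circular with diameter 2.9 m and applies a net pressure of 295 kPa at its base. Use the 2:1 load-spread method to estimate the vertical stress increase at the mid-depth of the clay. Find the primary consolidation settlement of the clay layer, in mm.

S_c ≈ 75.9 mm

Mid-depth of clay below the ground surface: z = 1.5 + 4.9/2 = 3.95 m.
Total vertical stress at mid-clay: σ_v = 20.2×1.5 + 16.3×2.45 = 70.235 kPa.
Pore pressure: u = 9.81×(3.95 − 0) = 38.75 kPa.
Initial effective stress: σ'_0 = σ_v − u = 70.235 − 38.75 = 31.485 kPa.
Stress increase at mid-clay by the 2:1 spreading method:
Δσ ≈ qD²/(D+z)² = 295×2.9²/(2.9+3.95)² = 52.873 kPa
Final effective stress: σ'_f = 31.485 + 52.873 = 84.358 kPa.
σ'_f = 84.358 ≤ σ'_p = 123 kPa, so the clay remains overconsolidated and only the recompression index applies:
S_c = C_r·H/(1+e₀)·log₁₀(σ'_f/σ'_0) = 0.072×4.9/1.99×log₁₀(84.358/31.485)
    = 0.17729 × 0.42802 = 0.07588 m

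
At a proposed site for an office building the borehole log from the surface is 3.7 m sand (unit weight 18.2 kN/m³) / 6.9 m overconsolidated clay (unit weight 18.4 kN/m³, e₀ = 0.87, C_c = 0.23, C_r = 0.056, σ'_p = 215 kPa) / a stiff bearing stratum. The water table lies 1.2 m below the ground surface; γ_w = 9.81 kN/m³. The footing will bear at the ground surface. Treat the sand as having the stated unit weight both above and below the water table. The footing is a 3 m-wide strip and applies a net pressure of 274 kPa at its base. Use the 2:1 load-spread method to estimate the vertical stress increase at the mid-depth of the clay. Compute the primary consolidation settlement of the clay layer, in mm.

S_c ≈ 67.3 mm

Mid-depth of clay below the ground surface: z = 3.7 + 6.9/2 = 7.15 m.
Total vertical stress at mid-clay: σ_v = 18.2×3.7 + 18.4×3.45 = 130.82 kPa.
Pore pressure: u = 9.81×(7.15 − 1.2) = 58.37 kPa.
Initial effective stress: σ'_0 = σ_v − u = 130.82 − 58.37 = 72.45 kPa.
Stress increase at mid-clay by the 2:1 spreading method:
Δσ = qB/(B+z) = 274×3/(3+7.15) = 80.985 kPa
Final effective stress: σ'_f = 72.45 + 80.985 = 153.44 kPa.
σ'_f = 153.44 ≤ σ'_p = 215 kPa, so the clay remains overconsolidated and only the recompression index applies:
S_c = C_r·H/(1+e₀)·log₁₀(σ'_f/σ'_0) = 0.056×6.9/1.87×log₁₀(153.44/72.45)
    = 0.20663 × 0.3259 = 0.06734 m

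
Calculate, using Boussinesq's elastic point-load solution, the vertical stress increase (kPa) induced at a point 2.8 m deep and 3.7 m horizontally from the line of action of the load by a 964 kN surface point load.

Boussinesq vertical stress below a point load on an elastic half-space:
Δσ_z = 3P/(2πz²) · [1 + (r/z)²]^(−5/2)
r/z = 3.7/2.8 = 1.3214; [1+(r/z)²]^(−5/2) = 0.080017.
Δσ_z = 3×964/(2π×2.8²) × 0.080017 = 58.709 × 0.080017 = 4.698 kPa

Δσ_z ≈ 4.7 kPa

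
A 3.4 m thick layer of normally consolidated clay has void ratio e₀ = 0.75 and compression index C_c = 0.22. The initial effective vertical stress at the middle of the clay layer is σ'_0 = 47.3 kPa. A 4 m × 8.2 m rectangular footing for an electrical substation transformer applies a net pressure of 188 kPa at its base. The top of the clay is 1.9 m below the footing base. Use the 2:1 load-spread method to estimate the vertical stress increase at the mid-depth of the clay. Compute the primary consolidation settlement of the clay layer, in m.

Mid-depth of clay below the footing base: z = 1.9 + 3.4/2 = 3.6 m.
Stress increase at mid-clay by the 2:1 spreading method:
Δσ = qBL/((B+z)(L+z)) = 188×4×8.2/((4+3.6)(8.2+3.6)) = 68.76 kPa
Final effective stress: σ'_f = σ'_0 + Δσ = 47.3 + 68.76 = 116.06 kPa.
Normally consolidated clay, so the full stress increment lies on the virgin compression line:
S_c = C_c·H/(1+e₀)·log₁₀(σ'_f/σ'_0) = 0.22×3.4/(1+0.75)×log₁₀(116.06/47.3)
    = 0.42743 × 0.38982 = 0.1666 m

S_c ≈ 0.167 m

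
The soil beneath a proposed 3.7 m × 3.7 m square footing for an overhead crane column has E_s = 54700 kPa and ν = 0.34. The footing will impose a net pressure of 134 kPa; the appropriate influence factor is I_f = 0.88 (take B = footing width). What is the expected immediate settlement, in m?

Immediate (elastic) settlement: S_e = q·B·(1−ν²)/E_s · I_f.
S_e = 134 × 3.7 × (1 − 0.34²) / 54700 × 0.88
    = 134 × 3.7 × 0.8844 / 54700 × 0.88
    = 0.007054 m

S_e ≈ 0.00705 m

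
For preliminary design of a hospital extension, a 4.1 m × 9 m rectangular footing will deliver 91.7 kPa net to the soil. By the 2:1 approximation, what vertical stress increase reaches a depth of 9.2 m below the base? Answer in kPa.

Δσ_z ≈ 14 kPa

By the 2:1 method the load spreads at 1 horizontal : 2 vertical, so at depth z the loaded area has grown by z in each plan dimension:
Δσ = qBL/((B+z)(L+z)) = 91.7×4.1×9/((4.1+9.2)(9+9.2)) = 13.979 kPa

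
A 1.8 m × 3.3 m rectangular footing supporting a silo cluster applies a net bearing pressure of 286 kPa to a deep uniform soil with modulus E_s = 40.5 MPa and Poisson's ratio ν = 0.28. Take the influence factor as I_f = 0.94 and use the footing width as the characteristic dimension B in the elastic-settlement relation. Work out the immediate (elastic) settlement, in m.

Immediate (elastic) settlement: S_e = q·B·(1−ν²)/E_s · I_f.
E_s = 40.5 MPa = 40500 kPa.
S_e = 286 × 1.8 × (1 − 0.28²) / 40500 × 0.94
    = 286 × 1.8 × 0.9216 / 40500 × 0.94
    = 0.01101 m

S_e ≈ 0.011 m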